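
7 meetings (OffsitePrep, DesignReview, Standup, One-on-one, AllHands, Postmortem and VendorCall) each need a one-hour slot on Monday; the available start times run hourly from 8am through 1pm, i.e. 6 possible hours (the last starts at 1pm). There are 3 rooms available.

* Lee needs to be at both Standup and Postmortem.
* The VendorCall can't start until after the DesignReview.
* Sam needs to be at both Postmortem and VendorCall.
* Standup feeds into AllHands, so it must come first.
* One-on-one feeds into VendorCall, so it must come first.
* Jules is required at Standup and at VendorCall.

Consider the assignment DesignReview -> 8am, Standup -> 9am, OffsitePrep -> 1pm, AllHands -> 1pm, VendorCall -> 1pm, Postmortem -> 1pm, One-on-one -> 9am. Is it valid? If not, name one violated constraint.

Jules is required at Standup and at VendorCall — holds.
One-on-one feeds into VendorCall, so it must come first — holds.
There are 3 rooms available — violated.
Standup feeds into AllHands, so it must come first — holds.
Lee needs to be at both Standup and Postmortem — holds.
The VendorCall can't start until after the DesignReview — holds.
Sam needs to be at both Postmortem and VendorCall — violated.

No. Sam needs to be at both Postmortem and VendorCall is not satisfied.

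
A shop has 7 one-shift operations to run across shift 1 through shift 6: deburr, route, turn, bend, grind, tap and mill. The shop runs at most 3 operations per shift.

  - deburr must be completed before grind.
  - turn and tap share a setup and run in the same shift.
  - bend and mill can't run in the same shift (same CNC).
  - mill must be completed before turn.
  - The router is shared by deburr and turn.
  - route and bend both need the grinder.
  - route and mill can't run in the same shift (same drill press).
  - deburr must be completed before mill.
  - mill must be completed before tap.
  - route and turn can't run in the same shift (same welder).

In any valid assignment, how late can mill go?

shift 5

Precedence pushes mill to at least shift 2; downstream work caps mill at shift 5.
mill at shift 5 is achievable: grind in shift 2, route in shift 1, deburr in shift 1, turn in shift 6, bend in shift 2, mill in shift 5, tap in shift 6.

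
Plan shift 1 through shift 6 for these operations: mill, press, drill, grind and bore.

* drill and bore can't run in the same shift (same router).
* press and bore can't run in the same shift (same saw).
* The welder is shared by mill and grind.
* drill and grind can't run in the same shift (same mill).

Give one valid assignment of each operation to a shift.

grind -> shift 2, press -> shift 1, drill -> shift 1, bore -> shift 2, mill -> shift 1

Checking: press(shift 1) != bore(shift 2); drill(shift 1) != bore(shift 2); drill(shift 1) != grind(shift 2); mill(shift 1) != grind(shift 2).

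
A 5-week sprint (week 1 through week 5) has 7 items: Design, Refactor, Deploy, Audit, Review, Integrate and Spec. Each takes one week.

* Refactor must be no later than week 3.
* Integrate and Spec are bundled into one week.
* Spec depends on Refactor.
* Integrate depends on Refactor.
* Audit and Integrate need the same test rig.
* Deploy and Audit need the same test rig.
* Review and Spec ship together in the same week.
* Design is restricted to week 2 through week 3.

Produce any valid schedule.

Review=week 2; Integrate=week 2; Spec=week 2; Refactor=week 1; Deploy=week 1; Audit=week 3; Design=week 2

Checking: Refactor(week 1) before Spec(week 2); Refactor(week 1) before Integrate(week 2); Audit(week 3) != Integrate(week 2); Deploy(week 1) != Audit(week 3); Integrate = Spec = week 2; Review = Spec = week 2; Refactor=week 1 in [week 1,week 3]; Design=week 2 in [week 2,week 3].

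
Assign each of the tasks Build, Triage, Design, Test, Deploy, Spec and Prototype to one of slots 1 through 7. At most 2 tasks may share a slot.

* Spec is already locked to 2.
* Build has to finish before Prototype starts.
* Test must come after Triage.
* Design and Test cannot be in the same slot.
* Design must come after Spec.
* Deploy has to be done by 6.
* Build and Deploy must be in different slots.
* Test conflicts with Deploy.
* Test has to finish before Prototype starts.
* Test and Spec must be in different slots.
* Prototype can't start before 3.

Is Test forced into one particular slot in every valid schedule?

Test can be 3 (e.g. Prototype -> 4, Spec -> 2, Triage -> 1, Deploy -> 1, Test -> 3, Design -> 4, Build -> 2) or 4 (e.g. Build=2; Deploy=1; Triage=1; Prototype=5; Test=4; Spec=2; Design=3).

No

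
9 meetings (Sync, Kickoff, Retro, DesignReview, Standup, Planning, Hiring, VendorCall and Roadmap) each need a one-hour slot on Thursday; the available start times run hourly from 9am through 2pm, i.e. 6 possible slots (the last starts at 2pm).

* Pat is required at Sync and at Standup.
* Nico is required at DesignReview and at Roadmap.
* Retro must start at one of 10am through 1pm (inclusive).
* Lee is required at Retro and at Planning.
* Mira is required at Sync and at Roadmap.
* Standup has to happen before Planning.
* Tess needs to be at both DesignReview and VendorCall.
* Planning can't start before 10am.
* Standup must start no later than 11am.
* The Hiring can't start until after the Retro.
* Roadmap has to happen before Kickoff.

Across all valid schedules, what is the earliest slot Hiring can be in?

11am

Precedence pushes Hiring to at least 11am.
Hiring at 11am is achievable: Retro -> 10am; Roadmap -> 9am; VendorCall -> 9am; Hiring -> 11am; DesignReview -> 10am; Kickoff -> 10am; Sync -> 10am; Standup -> 9am; Planning -> 11am.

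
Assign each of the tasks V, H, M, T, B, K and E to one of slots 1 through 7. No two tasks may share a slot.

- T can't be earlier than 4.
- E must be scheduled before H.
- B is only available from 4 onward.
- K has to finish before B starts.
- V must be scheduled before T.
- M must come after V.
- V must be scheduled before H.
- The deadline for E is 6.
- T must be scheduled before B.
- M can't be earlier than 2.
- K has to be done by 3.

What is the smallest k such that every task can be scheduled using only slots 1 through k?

The precedence chain requires at least 3 distinct slots.
With at most 1 per slot and 7 tasks, at least 7 slots are needed.
Propagating the time windows through the other constraints, B can't land before 5, so the schedule must run through at least slot 5.
7 works (last occupied slot: 7): for example H -> 7; B -> 5; T -> 4; E -> 6; V -> 2; M -> 3; K -> 1.

7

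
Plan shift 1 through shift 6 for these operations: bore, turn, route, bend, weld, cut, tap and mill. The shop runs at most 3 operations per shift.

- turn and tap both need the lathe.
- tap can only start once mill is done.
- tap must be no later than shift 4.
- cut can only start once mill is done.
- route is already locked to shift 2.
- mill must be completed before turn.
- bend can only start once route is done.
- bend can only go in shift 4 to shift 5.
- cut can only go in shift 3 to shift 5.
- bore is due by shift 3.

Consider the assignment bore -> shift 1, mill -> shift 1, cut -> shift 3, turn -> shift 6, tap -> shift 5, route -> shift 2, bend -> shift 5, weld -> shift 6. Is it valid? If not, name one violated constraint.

No. tap must be no later than shift 4 is not satisfied.

cut can only start once mill is done — holds.
bend can only start once route is done — holds.
mill must be completed before turn — holds.
tap must be no later than shift 4 — violated.
bend can only go in shift 4 to shift 5 — holds.
tap can only start once mill is done — holds.
bore is due by shift 3 — holds.
The shop runs at most 3 operations per shift — holds.
route is already locked to shift 2 — holds.
cut can only go in shift 3 to shift 5 — holds.
turn and tap both need the lathe — holds.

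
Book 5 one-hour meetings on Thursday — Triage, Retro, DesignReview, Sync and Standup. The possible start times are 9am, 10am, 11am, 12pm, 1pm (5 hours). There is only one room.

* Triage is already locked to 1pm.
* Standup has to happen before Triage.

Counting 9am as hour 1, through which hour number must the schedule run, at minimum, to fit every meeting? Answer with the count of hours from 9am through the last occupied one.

5

The precedence chain requires at least 2 distinct hours.
With at most 1 per hour and 5 meetings, at least 5 hours are needed.
Triage can't be placed before 1pm — that is hour 5 counting from 9am — so the schedule must run through at least 5 hours.
5 works (last occupied hour: 1pm): for example Retro in 10am; Sync in 12pm; Standup in 9am; Triage in 1pm; DesignReview in 11am.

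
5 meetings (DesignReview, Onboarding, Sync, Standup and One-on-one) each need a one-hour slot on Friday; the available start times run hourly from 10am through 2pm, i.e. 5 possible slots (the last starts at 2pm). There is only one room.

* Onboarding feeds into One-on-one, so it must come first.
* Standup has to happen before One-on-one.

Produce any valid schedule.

DesignReview in 1pm, Onboarding in 10am, One-on-one in 12pm, Sync in 2pm, Standup in 11am

Checking: Standup(11am) before One-on-one(12pm); Onboarding(10am) before One-on-one(12pm); max 1 per slot (cap 1).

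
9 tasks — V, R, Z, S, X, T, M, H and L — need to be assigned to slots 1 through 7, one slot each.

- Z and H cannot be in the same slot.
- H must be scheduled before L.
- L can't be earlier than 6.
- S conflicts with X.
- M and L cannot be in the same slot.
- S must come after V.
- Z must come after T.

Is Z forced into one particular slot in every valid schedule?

Z can be 2 (e.g. Z -> 2; M -> 1; R -> 1; S -> 2; T -> 1; V -> 1; H -> 1; L -> 6; X -> 1) or 3 (e.g. H -> 1, Z -> 3, M -> 1, V -> 1, L -> 6, X -> 1, T -> 1, R -> 1, S -> 2).

No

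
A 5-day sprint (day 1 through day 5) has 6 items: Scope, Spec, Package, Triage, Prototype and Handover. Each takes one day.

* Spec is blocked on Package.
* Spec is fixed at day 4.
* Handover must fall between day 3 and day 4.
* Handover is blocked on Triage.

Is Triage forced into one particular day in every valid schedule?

Triage can be day 1 (e.g. Spec=day 4, Triage=day 1, Package=day 1, Handover=day 3, Prototype=day 1, Scope=day 1) or day 2 (e.g. Package in day 1, Scope in day 1, Spec in day 4, Triage in day 2, Handover in day 3, Prototype in day 1).

No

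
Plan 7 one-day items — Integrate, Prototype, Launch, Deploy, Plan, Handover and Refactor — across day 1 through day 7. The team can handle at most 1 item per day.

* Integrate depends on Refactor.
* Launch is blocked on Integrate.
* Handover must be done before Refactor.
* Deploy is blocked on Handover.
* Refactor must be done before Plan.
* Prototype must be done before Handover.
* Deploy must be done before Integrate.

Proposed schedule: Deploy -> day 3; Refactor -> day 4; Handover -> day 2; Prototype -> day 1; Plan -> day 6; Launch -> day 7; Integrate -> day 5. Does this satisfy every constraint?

Deploy is blocked on Handover — holds.
Deploy must be done before Integrate — holds.
Launch is blocked on Integrate — holds.
Refactor must be done before Plan — holds.
Prototype must be done before Handover — holds.
Handover must be done before Refactor — holds.
Integrate depends on Refactor — holds.
The team can handle at most 1 item per day — holds.

Valid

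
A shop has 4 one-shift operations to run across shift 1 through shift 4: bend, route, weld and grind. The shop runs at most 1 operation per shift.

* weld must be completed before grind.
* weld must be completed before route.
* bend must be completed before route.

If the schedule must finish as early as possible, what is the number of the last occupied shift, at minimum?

shift 4

The precedence chain requires at least 2 distinct shifts.
With at most 1 per shift and 4 operations, at least 4 shifts are needed.
4 works (last occupied shift: shift 4): for example grind -> shift 4, weld -> shift 1, bend -> shift 2, route -> shift 3.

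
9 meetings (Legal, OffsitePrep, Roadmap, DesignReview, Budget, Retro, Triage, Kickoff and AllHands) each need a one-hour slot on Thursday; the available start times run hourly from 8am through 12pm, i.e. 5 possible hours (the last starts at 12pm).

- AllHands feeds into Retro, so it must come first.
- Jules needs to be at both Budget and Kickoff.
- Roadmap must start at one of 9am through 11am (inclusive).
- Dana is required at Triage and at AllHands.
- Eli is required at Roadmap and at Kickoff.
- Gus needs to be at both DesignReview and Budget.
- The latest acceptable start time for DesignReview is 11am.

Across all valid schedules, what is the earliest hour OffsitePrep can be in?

8am

OffsitePrep at 8am is achievable: Retro=9am, AllHands=8am, Legal=8am, Budget=9am, Triage=9am, Kickoff=8am, Roadmap=9am, OffsitePrep=8am, DesignReview=8am.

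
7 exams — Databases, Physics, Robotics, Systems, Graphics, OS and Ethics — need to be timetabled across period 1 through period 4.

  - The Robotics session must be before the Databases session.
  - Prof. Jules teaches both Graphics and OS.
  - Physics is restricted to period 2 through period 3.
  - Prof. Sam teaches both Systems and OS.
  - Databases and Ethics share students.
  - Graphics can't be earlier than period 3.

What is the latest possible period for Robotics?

Downstream work caps Robotics at period 3.
Robotics at period 3 is achievable: Databases in period 4, Ethics in period 1, Systems in period 1, OS in period 2, Graphics in period 3, Robotics in period 3, Physics in period 2.

period 3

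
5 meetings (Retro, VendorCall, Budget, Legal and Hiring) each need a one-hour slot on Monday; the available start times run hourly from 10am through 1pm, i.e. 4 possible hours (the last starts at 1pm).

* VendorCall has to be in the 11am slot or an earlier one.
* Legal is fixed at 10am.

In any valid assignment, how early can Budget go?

Budget at 10am is achievable: Budget -> 10am, Legal -> 10am, VendorCall -> 10am, Hiring -> 10am, Retro -> 10am.

10am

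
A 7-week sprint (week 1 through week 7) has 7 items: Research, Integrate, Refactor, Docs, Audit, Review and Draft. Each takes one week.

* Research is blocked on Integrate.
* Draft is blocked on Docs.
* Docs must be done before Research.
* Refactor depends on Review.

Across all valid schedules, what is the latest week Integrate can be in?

week 6

Downstream work caps Integrate at week 6.
Integrate at week 6 is achievable: Integrate -> week 6; Review -> week 1; Docs -> week 1; Audit -> week 1; Draft -> week 2; Refactor -> week 2; Research -> week 7.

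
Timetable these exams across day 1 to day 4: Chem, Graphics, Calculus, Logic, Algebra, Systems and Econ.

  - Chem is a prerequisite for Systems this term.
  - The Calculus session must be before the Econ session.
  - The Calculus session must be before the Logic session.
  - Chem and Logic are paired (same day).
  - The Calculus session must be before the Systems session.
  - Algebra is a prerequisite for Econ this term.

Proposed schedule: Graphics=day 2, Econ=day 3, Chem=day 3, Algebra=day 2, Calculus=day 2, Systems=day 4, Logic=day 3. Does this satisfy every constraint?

The Calculus session must be before the Econ session — holds.
The Calculus session must be before the Systems session — holds.
The Calculus session must be before the Logic session — holds.
Algebra is a prerequisite for Econ this term — holds.
Chem is a prerequisite for Systems this term — holds.
Chem and Logic are paired (same day) — holds.

Yes, all constraints hold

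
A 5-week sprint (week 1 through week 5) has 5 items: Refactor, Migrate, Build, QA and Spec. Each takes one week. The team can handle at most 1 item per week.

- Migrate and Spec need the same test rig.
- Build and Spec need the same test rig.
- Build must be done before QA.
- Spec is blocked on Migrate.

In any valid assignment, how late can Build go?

week 4

Downstream work caps Build at week 4.
Build at week 4 is achievable: Build -> week 4; QA -> week 5; Migrate -> week 1; Refactor -> week 3; Spec -> week 2.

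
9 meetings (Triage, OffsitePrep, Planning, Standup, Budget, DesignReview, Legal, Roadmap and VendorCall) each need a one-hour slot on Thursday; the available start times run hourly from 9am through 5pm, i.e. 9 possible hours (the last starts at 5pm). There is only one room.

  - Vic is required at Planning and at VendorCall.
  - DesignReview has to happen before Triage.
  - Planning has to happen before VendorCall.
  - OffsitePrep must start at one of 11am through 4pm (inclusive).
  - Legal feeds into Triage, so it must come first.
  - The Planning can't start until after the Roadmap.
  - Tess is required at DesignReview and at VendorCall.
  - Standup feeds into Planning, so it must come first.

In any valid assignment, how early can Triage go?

11am

Precedence pushes Triage to at least 10am.
Triage at 11am is achievable: Budget in 5pm; Standup in 1pm; Legal in 10am; DesignReview in 9am; Planning in 3pm; OffsitePrep in 12pm; Roadmap in 2pm; VendorCall in 4pm; Triage in 11am.
Nothing earlier works — the conflict and capacity constraints rule out every hour before 11am.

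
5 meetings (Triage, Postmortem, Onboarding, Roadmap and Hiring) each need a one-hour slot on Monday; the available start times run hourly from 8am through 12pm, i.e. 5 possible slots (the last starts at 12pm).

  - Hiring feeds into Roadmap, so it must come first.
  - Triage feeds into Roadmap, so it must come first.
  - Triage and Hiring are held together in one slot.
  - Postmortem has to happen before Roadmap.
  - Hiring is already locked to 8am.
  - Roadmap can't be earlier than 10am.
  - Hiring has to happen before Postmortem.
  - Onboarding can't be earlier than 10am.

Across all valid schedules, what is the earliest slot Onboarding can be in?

10am

Onboarding is available from 10am.
Onboarding at 10am is achievable: Postmortem -> 9am, Roadmap -> 10am, Onboarding -> 10am, Triage -> 8am, Hiring -> 8am.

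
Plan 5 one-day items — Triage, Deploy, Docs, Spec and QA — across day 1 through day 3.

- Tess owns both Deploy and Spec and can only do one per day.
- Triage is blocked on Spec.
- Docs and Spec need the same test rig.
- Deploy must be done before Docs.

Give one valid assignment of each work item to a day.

Docs -> day 3, Spec -> day 1, Deploy -> day 2, Triage -> day 2, QA -> day 1

Checking: Spec(day 1) before Triage(day 2); Deploy(day 2) before Docs(day 3); Docs(day 3) != Spec(day 1); Deploy(day 2) != Spec(day 1).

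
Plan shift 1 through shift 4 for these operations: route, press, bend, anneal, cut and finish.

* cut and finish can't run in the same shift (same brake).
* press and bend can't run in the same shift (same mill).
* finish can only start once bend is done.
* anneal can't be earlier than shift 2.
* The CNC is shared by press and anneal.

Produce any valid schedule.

route in shift 1; bend in shift 1; finish in shift 2; cut in shift 1; press in shift 3; anneal in shift 2

Checking: bend(shift 1) before finish(shift 2); cut(shift 1) != finish(shift 2); press(shift 3) != anneal(shift 2); press(shift 3) != bend(shift 1); anneal=shift 2 in [shift 2,shift 4].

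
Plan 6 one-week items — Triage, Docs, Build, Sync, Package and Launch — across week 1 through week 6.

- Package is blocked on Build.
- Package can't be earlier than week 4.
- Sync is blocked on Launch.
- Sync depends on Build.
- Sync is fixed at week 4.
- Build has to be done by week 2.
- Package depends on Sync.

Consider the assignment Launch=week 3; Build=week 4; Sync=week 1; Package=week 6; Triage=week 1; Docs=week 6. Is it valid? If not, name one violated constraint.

Sync is fixed at week 4 — violated.
Build has to be done by week 2 — violated.
Package is blocked on Build — holds.
Package can't be earlier than week 4 — holds.
Sync depends on Build — violated.
Sync is blocked on Launch — violated.
Package depends on Sync — holds.

Invalid. Sync depends on Build.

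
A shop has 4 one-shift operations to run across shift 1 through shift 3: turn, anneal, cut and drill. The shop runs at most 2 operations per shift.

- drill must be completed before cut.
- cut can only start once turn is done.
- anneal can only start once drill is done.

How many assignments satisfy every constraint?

8

Splitting on turn: it can be shift 1 (5), shift 2 (3). Listing each branch's schedules as (anneal, cut, drill) by shift number:
turn=shift 1: (2,2,1) (2,3,1) (3,2,1) (3,3,1) (3,3,2) — 5.
turn=shift 2: (2,3,1) (3,3,1) (3,3,2) — 3.
Summing: 5 + 3 = 8.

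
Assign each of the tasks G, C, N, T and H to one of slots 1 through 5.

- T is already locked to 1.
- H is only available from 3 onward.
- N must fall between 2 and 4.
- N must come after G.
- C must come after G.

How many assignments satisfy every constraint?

Splitting on G: it can be 1 (36), 2 (18), 3 (6). Listing each branch's schedules as (C, N, T, H):
G=1: (2,2,1,3) (2,2,1,4) (2,2,1,5) (2,3,1,3) (2,3,1,4) (2,3,1,5) (2,4,1,3) (2,4,1,4) (2,4,1,5) (3,2,1,3) (3,2,1,4) (3,2,1,5) (3,3,1,3) (3,3,1,4) (3,3,1,5) (3,4,1,3) (3,4,1,4) (3,4,1,5) (4,2,1,3) (4,2,1,4) (4,2,1,5) (4,3,1,3) (4,3,1,4) (4,3,1,5) (4,4,1,3) (4,4,1,4) (4,4,1,5) (5,2,1,3) (5,2,1,4) (5,2,1,5) (5,3,1,3) (5,3,1,4) (5,3,1,5) (5,4,1,3) (5,4,1,4) (5,4,1,5) — 36.
G=2: (3,3,1,3) (3,3,1,4) (3,3,1,5) (3,4,1,3) (3,4,1,4) (3,4,1,5) (4,3,1,3) (4,3,1,4) (4,3,1,5) (4,4,1,3) (4,4,1,4) (4,4,1,5) (5,3,1,3) (5,3,1,4) (5,3,1,5) (5,4,1,3) (5,4,1,4) (5,4,1,5) — 18.
G=3: (4,4,1,3) (4,4,1,4) (4,4,1,5) (5,4,1,3) (5,4,1,4) (5,4,1,5) — 6.
Summing: 36 + 18 + 6 = 60.

60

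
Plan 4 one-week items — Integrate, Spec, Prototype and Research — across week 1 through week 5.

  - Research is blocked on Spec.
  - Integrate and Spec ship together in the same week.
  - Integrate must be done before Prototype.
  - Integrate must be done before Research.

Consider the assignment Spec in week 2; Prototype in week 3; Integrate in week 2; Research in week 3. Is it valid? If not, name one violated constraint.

Research is blocked on Spec — holds.
Integrate and Spec ship together in the same week — holds.
Integrate must be done before Prototype — holds.
Integrate must be done before Research — holds.

Yes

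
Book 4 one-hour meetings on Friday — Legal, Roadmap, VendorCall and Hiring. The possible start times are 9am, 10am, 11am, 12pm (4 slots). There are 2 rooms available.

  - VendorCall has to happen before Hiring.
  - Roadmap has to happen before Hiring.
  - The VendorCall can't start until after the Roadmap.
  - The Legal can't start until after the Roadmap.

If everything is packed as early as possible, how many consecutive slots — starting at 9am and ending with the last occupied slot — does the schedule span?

3

The precedence chain requires at least 3 distinct slots.
With at most 2 per slot and 4 meetings, at least 2 slots are needed.
3 works (last occupied slot: 11am): for example Roadmap=9am; Hiring=11am; Legal=10am; VendorCall=10am.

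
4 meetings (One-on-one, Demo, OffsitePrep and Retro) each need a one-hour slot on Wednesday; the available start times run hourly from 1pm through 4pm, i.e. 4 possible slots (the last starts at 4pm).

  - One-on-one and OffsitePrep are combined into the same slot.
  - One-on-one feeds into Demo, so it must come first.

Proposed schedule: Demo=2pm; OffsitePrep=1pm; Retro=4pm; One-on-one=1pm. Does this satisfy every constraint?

Yes, all constraints hold

One-on-one feeds into Demo, so it must come first — holds.
One-on-one and OffsitePrep are combined into the same slot — holds.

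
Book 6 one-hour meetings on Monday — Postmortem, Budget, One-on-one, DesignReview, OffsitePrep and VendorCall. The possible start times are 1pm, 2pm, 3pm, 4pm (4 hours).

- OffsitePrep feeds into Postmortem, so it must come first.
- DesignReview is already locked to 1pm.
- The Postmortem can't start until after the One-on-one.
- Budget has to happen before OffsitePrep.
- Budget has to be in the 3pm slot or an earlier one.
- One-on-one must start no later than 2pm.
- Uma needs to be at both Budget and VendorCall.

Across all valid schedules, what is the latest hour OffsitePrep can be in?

Precedence pushes OffsitePrep to at least 2pm; downstream work caps OffsitePrep at 3pm.
OffsitePrep at 3pm is achievable: VendorCall in 2pm, OffsitePrep in 3pm, Budget in 1pm, Postmortem in 4pm, One-on-one in 1pm, DesignReview in 1pm.

3pm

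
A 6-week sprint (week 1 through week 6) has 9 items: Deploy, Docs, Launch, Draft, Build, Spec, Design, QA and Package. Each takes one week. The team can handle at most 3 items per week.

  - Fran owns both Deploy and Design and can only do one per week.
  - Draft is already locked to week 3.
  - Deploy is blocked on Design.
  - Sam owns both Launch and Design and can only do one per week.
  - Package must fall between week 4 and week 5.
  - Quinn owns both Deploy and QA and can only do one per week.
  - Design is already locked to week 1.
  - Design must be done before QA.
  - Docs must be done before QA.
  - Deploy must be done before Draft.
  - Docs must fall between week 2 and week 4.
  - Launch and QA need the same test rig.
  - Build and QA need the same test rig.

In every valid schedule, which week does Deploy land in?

Design is fixed at week 1 and must come before Deploy, so Deploy is at least week 2.
Draft is fixed at week 3 and must come after Deploy, so Deploy is at most week 2.
So Deploy must be week 2.

week 2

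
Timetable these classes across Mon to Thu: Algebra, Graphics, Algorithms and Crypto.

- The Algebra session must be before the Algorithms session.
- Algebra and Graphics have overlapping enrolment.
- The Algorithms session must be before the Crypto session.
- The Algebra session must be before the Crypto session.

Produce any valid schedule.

Algebra in Mon, Crypto in Wed, Graphics in Tue, Algorithms in Tue

Checking: Algorithms(Tue) before Crypto(Wed); Algebra(Mon) before Crypto(Wed); Algebra(Mon) before Algorithms(Tue); Algebra(Mon) != Graphics(Tue).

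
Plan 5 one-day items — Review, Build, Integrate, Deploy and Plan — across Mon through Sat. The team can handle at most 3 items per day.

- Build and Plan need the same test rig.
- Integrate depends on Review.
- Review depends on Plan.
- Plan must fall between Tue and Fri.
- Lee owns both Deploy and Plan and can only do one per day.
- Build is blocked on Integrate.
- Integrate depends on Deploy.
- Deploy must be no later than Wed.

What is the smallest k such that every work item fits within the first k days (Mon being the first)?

5

The precedence chain requires at least 4 distinct days.
With at most 3 per day and 5 work items, at least 2 days are needed.
Propagating the time windows through the other constraints, Build can't land before Fri — that is day 5 counting from Mon — so the schedule must run through at least 5 days.
5 works (last occupied day: Fri): for example Integrate -> Thu, Plan -> Tue, Deploy -> Mon, Review -> Wed, Build -> Fri.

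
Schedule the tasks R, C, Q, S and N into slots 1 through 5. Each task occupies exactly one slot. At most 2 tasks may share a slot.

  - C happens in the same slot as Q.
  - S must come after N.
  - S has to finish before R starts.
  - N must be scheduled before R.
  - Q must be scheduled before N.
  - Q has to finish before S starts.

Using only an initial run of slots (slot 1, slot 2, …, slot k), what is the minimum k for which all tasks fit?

4 slots

The precedence chain requires at least 4 distinct slots.
With at most 2 per slot and 5 tasks, at least 3 slots are needed.
4 works (last occupied slot: 4): for example Q -> 1, C -> 1, R -> 4, S -> 3, N -> 2.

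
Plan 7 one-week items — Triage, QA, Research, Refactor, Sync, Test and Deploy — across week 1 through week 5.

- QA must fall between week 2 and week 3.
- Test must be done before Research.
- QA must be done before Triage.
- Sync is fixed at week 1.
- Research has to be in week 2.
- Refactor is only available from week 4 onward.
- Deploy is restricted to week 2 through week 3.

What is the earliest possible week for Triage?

week 3

Precedence pushes Triage to at least week 3.
Triage at week 3 is achievable: Sync in week 1; Research in week 2; Test in week 1; QA in week 2; Deploy in week 2; Refactor in week 4; Triage in week 3.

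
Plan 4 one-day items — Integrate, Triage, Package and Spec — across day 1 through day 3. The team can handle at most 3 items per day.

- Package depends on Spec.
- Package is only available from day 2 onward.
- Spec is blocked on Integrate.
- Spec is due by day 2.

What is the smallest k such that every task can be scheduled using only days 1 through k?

The precedence chain requires at least 3 distinct days.
With at most 3 per day and 4 tasks, at least 2 days are needed.
3 works (last occupied day: day 3): for example Package -> day 3; Integrate -> day 1; Triage -> day 1; Spec -> day 2.

3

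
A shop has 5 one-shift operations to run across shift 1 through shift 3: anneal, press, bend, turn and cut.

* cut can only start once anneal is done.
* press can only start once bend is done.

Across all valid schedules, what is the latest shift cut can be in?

Precedence pushes cut to at least shift 2.
cut at shift 3 is achievable: press in shift 2, turn in shift 1, anneal in shift 1, cut in shift 3, bend in shift 1.

shift 3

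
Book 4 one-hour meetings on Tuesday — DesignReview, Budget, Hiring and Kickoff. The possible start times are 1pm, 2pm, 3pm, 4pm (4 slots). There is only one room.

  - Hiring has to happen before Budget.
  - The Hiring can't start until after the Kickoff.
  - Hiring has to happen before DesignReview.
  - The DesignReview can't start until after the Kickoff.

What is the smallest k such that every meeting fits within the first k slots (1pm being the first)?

4 slots

The precedence chain requires at least 3 distinct slots.
With at most 1 per slot and 4 meetings, at least 4 slots are needed.
4 works (last occupied slot: 4pm): for example Kickoff -> 1pm; Hiring -> 2pm; Budget -> 4pm; DesignReview -> 3pm.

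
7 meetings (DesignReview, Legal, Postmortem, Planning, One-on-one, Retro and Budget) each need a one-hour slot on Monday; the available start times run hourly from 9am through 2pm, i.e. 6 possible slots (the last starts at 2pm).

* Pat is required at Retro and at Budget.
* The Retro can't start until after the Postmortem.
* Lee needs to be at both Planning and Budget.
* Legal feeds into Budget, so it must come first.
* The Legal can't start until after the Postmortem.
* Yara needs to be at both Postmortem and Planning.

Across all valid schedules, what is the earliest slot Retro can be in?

10am

Precedence pushes Retro to at least 10am.
Retro at 10am is achievable: Postmortem in 9am; One-on-one in 9am; DesignReview in 9am; Legal in 10am; Budget in 11am; Planning in 10am; Retro in 10am.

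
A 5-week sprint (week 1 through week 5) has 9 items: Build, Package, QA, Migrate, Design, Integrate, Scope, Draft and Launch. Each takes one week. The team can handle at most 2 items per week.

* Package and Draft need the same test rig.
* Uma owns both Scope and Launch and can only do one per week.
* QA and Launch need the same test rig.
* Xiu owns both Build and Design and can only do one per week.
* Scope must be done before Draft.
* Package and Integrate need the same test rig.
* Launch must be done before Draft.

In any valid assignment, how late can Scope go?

Downstream work caps Scope at week 4.
Scope at week 4 is achievable: Migrate -> week 3, QA -> week 2, Package -> week 2, Launch -> week 1, Build -> week 1, Design -> week 3, Integrate -> week 4, Draft -> week 5, Scope -> week 4.

week 4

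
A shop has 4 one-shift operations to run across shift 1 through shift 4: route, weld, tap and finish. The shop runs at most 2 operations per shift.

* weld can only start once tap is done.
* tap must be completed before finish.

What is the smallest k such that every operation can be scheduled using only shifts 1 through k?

2 shifts

The precedence chain requires at least 2 distinct shifts.
With at most 2 per shift and 4 operations, at least 2 shifts are needed.
2 works (last occupied shift: shift 2): for example weld=shift 2; route=shift 1; finish=shift 2; tap=shift 1.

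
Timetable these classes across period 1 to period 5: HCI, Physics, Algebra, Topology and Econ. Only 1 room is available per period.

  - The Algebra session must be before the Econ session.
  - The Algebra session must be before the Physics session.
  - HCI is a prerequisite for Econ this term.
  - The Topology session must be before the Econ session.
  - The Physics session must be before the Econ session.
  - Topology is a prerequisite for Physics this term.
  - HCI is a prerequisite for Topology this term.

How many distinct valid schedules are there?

Enumerating: Topology in period 2, HCI in period 1, Algebra in period 3, Econ in period 5, Physics in period 4 | HCI in period 1; Econ in period 5; Physics in period 4; Algebra in period 2; Topology in period 3 | Topology in period 3; Physics in period 4; Algebra in period 1; HCI in period 2; Econ in period 5.

3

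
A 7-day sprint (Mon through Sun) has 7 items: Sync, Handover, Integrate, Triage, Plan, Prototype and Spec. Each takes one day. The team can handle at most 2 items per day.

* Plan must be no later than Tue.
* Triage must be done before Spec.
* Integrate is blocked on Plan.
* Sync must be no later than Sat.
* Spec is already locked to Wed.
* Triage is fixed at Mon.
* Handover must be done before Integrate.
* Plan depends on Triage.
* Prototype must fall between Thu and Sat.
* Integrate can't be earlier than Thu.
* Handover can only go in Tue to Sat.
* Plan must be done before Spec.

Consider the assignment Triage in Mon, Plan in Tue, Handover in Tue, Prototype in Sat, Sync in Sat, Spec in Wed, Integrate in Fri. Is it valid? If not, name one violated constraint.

Handover can only go in Tue to Sat — holds.
Sync must be no later than Sat — holds.
Spec is already locked to Wed — holds.
Plan must be done before Spec — holds.
Integrate is blocked on Plan — holds.
Triage must be done before Spec — holds.
Triage is fixed at Mon — holds.
Integrate can't be earlier than Thu — holds.
Plan depends on Triage — holds.
The team can handle at most 2 items per day — holds.
Prototype must fall between Thu and Sat — holds.
Handover must be done before Integrate — holds.
Plan must be no later than Tue — holds.

Valid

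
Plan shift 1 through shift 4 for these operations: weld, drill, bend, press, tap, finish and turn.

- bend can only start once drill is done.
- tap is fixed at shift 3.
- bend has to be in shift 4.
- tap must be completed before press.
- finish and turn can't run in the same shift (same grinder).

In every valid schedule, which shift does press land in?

shift 4

Precedence pushes press to at least shift 4.
So press is pinned to shift 4.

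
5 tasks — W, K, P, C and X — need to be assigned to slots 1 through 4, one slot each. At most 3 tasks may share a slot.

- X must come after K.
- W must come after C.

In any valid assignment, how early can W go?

2

Precedence pushes W to at least 2.
W at 2 is achievable: P in 1; X in 2; C in 1; K in 1; W in 2.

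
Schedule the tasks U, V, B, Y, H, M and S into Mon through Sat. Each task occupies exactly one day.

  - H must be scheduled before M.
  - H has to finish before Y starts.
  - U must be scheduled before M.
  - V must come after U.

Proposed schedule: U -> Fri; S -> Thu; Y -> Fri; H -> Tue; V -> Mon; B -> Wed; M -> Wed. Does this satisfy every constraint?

Invalid. V must come after U.

V must come after U — violated.
H has to finish before Y starts — holds.
H must be scheduled before M — holds.
U must be scheduled before M — violated.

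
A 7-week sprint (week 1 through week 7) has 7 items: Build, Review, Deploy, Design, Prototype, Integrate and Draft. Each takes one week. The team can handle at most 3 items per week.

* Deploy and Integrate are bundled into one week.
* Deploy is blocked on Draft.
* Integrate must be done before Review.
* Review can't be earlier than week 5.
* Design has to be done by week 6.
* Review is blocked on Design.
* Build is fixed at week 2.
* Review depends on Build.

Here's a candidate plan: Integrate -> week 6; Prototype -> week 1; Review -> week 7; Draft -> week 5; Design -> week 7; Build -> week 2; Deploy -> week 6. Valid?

Deploy is blocked on Draft — holds.
The team can handle at most 3 items per week — holds.
Design has to be done by week 6 — violated.
Integrate must be done before Review — holds.
Review depends on Build — holds.
Build is fixed at week 2 — holds.
Review is blocked on Design — violated.
Review can't be earlier than week 5 — holds.
Deploy and Integrate are bundled into one week — holds.

No — it violates: Design has to be done by week 6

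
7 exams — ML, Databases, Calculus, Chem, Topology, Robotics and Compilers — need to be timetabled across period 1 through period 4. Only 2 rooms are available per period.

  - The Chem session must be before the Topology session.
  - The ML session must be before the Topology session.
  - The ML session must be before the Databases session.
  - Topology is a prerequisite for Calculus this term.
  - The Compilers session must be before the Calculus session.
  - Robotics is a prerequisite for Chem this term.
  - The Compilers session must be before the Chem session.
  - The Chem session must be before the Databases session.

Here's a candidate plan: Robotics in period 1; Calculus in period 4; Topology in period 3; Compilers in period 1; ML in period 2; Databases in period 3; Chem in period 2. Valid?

Yes

The Chem session must be before the Databases session — holds.
The ML session must be before the Topology session — holds.
The Compilers session must be before the Calculus session — holds.
The Chem session must be before the Topology session — holds.
Only 2 rooms are available per period — holds.
Robotics is a prerequisite for Chem this term — holds.
Topology is a prerequisite for Calculus this term — holds.
The Compilers session must be before the Chem session — holds.
The ML session must be before the Databases session — holds.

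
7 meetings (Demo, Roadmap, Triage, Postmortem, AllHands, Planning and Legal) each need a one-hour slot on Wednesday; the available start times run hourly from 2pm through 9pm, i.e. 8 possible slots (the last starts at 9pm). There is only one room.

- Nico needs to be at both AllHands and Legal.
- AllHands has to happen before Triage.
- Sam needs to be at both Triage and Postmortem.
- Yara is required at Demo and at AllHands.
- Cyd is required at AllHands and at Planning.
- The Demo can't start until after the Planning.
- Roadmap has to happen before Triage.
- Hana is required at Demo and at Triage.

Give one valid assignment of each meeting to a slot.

Roadmap -> 2pm; Triage -> 4pm; Legal -> 8pm; AllHands -> 3pm; Planning -> 5pm; Postmortem -> 7pm; Demo -> 6pm

Checking: Planning(5pm) before Demo(6pm); Roadmap(2pm) before Triage(4pm); AllHands(3pm) before Triage(4pm); Triage(4pm) != Postmortem(7pm); Demo(6pm) != AllHands(3pm); AllHands(3pm) != Legal(8pm); Demo(6pm) != Triage(4pm); AllHands(3pm) != Planning(5pm); max 1 per slot (cap 1).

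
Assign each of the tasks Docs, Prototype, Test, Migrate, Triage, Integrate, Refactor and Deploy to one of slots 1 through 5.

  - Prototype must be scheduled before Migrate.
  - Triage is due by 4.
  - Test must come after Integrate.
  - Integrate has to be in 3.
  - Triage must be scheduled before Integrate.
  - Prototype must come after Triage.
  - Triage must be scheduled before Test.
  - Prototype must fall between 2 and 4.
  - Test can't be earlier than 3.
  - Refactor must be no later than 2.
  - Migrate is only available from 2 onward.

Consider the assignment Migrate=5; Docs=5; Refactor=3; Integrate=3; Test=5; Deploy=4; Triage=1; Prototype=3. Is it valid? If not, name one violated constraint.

Integrate has to be in 3 — holds.
Refactor must be no later than 2 — violated.
Prototype must fall between 2 and 4 — holds.
Migrate is only available from 2 onward — holds.
Triage must be scheduled before Integrate — holds.
Triage is due by 4 — holds.
Prototype must be scheduled before Migrate — holds.
Prototype must come after Triage — holds.
Test must come after Integrate — holds.
Triage must be scheduled before Test — holds.
Test can't be earlier than 3 — holds.

No — it violates: Refactor must be no later than 2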